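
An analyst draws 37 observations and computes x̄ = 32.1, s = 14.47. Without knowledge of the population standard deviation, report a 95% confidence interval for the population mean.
(27.28, 36.92)

t-interval (σ unknown):
df = n - 1 = 36
t* = 2.028 for 95% confidence

Margin of error = t* · s/√n = 2.028 · 14.47/√37 = 4.82

CI: (27.28, 36.92)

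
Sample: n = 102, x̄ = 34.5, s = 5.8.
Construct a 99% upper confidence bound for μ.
μ ≤ 35.86

Upper bound (one-sided):
t* = 2.364 (one-sided for 99%)
Upper bound = x̄ + t* · s/√n = 34.5 + 2.364 · 5.8/√102 = 35.86

We are 99% confident that μ ≤ 35.86.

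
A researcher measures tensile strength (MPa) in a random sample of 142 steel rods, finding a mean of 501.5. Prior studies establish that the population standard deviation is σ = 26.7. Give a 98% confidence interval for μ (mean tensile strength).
(496.29, 506.71)

z-interval (σ known):
z* = 2.326 for 98% confidence

Margin of error = z* · σ/√n = 2.326 · 26.7/√142 = 5.21

CI: (501.5 - 5.21, 501.5 + 5.21) = (496.29, 506.71)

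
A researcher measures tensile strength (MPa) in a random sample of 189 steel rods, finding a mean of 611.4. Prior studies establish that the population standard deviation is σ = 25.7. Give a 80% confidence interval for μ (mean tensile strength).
(609.00, 613.80)

z-interval (σ known):
z* = 1.282 for 80% confidence

Margin of error = z* · σ/√n = 1.282 · 25.7/√189 = 2.40

CI: (611.4 - 2.40, 611.4 + 2.40) = (609.00, 613.80)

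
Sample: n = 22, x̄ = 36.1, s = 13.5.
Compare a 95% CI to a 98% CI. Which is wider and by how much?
98% CI is wider by 2.52

df = 21
95% CI: t* = 2.080, (30.11, 42.09), width = 2 · t* · s/√n = 11.97
98% CI: t* = 2.518, (28.85, 43.35), width = 2 · t* · s/√n = 14.49

The 98% CI is wider by 14.49 - 11.97 = 2.52.
Higher confidence requires a wider interval.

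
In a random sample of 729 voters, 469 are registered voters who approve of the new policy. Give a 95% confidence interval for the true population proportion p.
(0.609, 0.678)

Proportion CI:
p̂ = 469/729 = 0.64335
SE = √(p̂(1-p̂)/n) = √(0.64335 · 0.35665 / 729) = 0.01774

z* = 1.960
Margin = z* · SE = 1.960 · 0.01774 = 0.0348

CI: 0.64335 ± 0.0348 = (0.609, 0.678)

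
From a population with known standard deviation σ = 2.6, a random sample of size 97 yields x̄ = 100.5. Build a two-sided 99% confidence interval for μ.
(99.82, 101.18)

z-interval (σ known):
z* = 2.576 for 99% confidence

Margin of error = z* · σ/√n = 2.576 · 2.6/√97 = 0.68

CI: (100.5 - 0.68, 100.5 + 0.68) = (99.82, 101.18)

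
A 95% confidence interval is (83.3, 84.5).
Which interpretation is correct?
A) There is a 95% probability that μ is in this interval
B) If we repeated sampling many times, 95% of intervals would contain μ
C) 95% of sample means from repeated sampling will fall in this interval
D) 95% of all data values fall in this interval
B

A) Wrong — μ is fixed; the randomness lives in the interval, not in μ.
B) Correct — this is the frequentist long-run coverage interpretation.
C) Wrong — coverage applies to intervals containing μ, not to future x̄ values.
D) Wrong — a CI is about the parameter μ, not individual data values.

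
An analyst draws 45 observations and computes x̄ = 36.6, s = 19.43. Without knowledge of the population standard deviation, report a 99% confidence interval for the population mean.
(28.80, 44.40)

t-interval (σ unknown):
df = n - 1 = 44
t* = 2.692 for 99% confidence

Margin of error = t* · s/√n = 2.692 · 19.43/√45 = 7.80

CI: (28.80, 44.40)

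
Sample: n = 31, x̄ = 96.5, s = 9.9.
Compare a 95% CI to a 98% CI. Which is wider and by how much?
98% CI is wider by 1.48

df = 30
95% CI: t* = 2.042, (92.87, 100.13), width = 2 · t* · s/√n = 7.26
98% CI: t* = 2.457, (92.13, 100.87), width = 2 · t* · s/√n = 8.74

The 98% CI is wider by 8.74 - 7.26 = 1.48.
Higher confidence requires a wider interval.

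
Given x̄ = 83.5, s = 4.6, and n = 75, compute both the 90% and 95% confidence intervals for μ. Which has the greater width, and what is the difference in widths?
95% CI is wider by 0.35

df = 74
90% CI: t* = 1.666, (82.62, 84.38), width = 2 · t* · s/√n = 1.77
95% CI: t* = 1.993, (82.44, 84.56), width = 2 · t* · s/√n = 2.12

The 95% CI is wider by 2.12 - 1.77 = 0.35.
Higher confidence requires a wider interval.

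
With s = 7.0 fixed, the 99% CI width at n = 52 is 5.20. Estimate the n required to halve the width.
n ≈ 208

CI width ∝ 1/√n
To reduce width by factor 2, need √n to grow by 2 → need 2² = 4 times as many samples.

Current: n = 52, width = 5.20
New: n = 208, width ≈ 2.52

Width reduced by factor of 5.20/2.52 = 2.06.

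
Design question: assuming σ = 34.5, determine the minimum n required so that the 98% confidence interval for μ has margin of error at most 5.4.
n ≥ 221

For margin E ≤ 5.4:
n ≥ (z* · σ / E)²
n ≥ (2.326 · 34.5 / 5.4)²
n ≥ 220.84

Minimum n = 221 (rounding up)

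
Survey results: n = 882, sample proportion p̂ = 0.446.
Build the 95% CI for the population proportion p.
(0.413, 0.479)

Proportion CI:
SE = √(p̂(1-p̂)/n) = √(0.446 · 0.554 / 882) = 0.01674

z* = 1.960
Margin = z* · SE = 1.960 · 0.01674 = 0.0328

CI: 0.446 ± 0.0328 = (0.413, 0.479)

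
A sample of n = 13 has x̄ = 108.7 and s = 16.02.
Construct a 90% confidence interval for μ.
(100.78, 116.62)

t-interval (σ unknown):
df = n - 1 = 12
t* = 1.782 for 90% confidence

Margin of error = t* · s/√n = 1.782 · 16.02/√13 = 7.92

CI: (100.78, 116.62)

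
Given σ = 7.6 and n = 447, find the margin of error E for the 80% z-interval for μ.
Margin of error = 0.46

Margin of error = z* · σ/√n
= 1.282 · 7.6/√447
= 1.282 · 7.6/21.1424
= 0.46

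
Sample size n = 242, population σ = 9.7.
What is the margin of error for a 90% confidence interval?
Margin of error = 1.03

Margin of error = z* · σ/√n
= 1.645 · 9.7/√242
= 1.645 · 9.7/15.5563
= 1.03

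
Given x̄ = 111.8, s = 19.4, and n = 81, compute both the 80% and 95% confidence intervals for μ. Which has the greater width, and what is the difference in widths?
95% CI is wider by 3.01

df = 80
80% CI: t* = 1.292, (109.02, 114.58), width = 2 · t* · s/√n = 5.57
95% CI: t* = 1.990, (107.51, 116.09), width = 2 · t* · s/√n = 8.58

The 95% CI is wider by 8.58 - 5.57 = 3.01.
Higher confidence requires a wider interval.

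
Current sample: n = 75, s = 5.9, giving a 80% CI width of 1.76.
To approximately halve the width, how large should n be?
n ≈ 300

CI width ∝ 1/√n
To reduce width by factor 2, need √n to grow by 2 → need 2² = 4 times as many samples.

Current: n = 75, width = 1.76
New: n = 300, width ≈ 0.87

Width reduced by factor of 1.76/0.87 = 2.02.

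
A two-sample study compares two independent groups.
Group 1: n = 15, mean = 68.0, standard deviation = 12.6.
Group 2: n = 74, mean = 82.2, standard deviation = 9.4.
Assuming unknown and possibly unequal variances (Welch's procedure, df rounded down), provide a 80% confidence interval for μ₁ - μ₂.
(-18.77, -9.63)

Difference: x̄₁ - x̄₂ = -14.20
SE = √(s₁²/n₁ + s₂²/n₂) = √(12.6²/15 + 9.4²/74) = 3.4319
df = 17.29 → 17 (Welch–Satterthwaite, rounded down)
t* = 1.333

CI: -14.20 ± 1.333 · 3.4319 = -14.20 ± 4.57 = (-18.77, -9.63)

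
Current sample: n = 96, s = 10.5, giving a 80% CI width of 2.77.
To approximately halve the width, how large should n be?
n ≈ 384

CI width ∝ 1/√n
To reduce width by factor 2, need √n to grow by 2 → need 2² = 4 times as many samples.

Current: n = 96, width = 2.77
New: n = 384, width ≈ 1.38

Width reduced by factor of 2.77/1.38 = 2.01.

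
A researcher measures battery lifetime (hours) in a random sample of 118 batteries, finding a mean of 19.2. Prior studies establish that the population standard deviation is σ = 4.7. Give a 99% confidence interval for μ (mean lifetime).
(18.09, 20.31)

z-interval (σ known):
z* = 2.576 for 99% confidence

Margin of error = z* · σ/√n = 2.576 · 4.7/√118 = 1.11

CI: (19.2 - 1.11, 19.2 + 1.11) = (18.09, 20.31)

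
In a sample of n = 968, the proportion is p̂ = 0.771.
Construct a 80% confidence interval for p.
(0.754, 0.788)

Proportion CI:
SE = √(p̂(1-p̂)/n) = √(0.771 · 0.229 / 968) = 0.01351

z* = 1.282
Margin = z* · SE = 1.282 · 0.01351 = 0.0173

CI: 0.771 ± 0.0173 = (0.754, 0.788)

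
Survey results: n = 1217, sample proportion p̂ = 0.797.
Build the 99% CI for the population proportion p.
(0.767, 0.827)

Proportion CI:
SE = √(p̂(1-p̂)/n) = √(0.797 · 0.203 / 1217) = 0.01153

z* = 2.576
Margin = z* · SE = 2.576 · 0.01153 = 0.0297

CI: 0.797 ± 0.0297 = (0.767, 0.827)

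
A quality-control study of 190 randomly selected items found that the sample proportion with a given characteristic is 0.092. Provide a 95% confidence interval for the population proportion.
(0.051, 0.133)

Proportion CI:
SE = √(p̂(1-p̂)/n) = √(0.092 · 0.908 / 190) = 0.02097

z* = 1.960
Margin = z* · SE = 1.960 · 0.02097 = 0.0411

CI: 0.092 ± 0.0411 = (0.051, 0.133)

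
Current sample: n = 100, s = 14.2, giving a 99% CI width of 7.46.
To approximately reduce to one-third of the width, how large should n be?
n ≈ 900

CI width ∝ 1/√n
To reduce width by factor 3, need √n to grow by 3 → need 3² = 9 times as many samples.

Current: n = 100, width = 7.46
New: n = 900, width ≈ 2.44

Width reduced by factor of 7.46/2.44 = 3.06.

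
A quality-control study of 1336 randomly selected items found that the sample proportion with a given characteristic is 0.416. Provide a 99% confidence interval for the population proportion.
(0.381, 0.451)

Proportion CI:
SE = √(p̂(1-p̂)/n) = √(0.416 · 0.584 / 1336) = 0.01348

z* = 2.576
Margin = z* · SE = 2.576 · 0.01348 = 0.0347

CI: 0.416 ± 0.0347 = (0.381, 0.451)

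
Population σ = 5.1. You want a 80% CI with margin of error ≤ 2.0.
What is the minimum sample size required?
n ≥ 11

For margin E ≤ 2.0:
n ≥ (z* · σ / E)²
n ≥ (1.282 · 5.1 / 2.0)²
n ≥ 10.69

Minimum n = 11 (rounding up)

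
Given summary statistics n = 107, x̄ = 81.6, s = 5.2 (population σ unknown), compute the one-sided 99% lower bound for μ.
μ ≥ 80.41

Lower bound (one-sided):
t* = 2.362 (one-sided for 99%)
Lower bound = x̄ - t* · s/√n = 81.6 - 2.362 · 5.2/√107 = 80.41

We are 99% confident that μ ≥ 80.41.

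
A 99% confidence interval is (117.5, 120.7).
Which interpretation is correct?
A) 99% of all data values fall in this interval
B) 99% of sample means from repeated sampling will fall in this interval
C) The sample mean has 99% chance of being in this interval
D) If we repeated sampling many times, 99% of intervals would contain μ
D

A) Wrong — a CI is about the parameter μ, not individual data values.
B) Wrong — coverage applies to intervals containing μ, not to future x̄ values.
C) Wrong — x̄ is observed and sits in the interval by construction.
D) Correct — this is the frequentist long-run coverage interpretation.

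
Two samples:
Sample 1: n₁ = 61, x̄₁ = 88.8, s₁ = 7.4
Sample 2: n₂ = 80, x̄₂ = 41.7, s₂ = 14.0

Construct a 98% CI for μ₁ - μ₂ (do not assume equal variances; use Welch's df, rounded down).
(42.79, 51.41)

Difference: x̄₁ - x̄₂ = 47.10
SE = √(s₁²/n₁ + s₂²/n₂) = √(7.4²/61 + 14.0²/80) = 1.8297
df = 125.34 → 125 (Welch–Satterthwaite, rounded down)
t* = 2.357

CI: 47.10 ± 2.357 · 1.8297 = 47.10 ± 4.31 = (42.79, 51.41)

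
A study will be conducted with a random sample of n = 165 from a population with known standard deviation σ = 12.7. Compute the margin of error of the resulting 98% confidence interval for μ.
Margin of error = 2.30

Margin of error = z* · σ/√n
= 2.326 · 12.7/√165
= 2.326 · 12.7/12.8452
= 2.30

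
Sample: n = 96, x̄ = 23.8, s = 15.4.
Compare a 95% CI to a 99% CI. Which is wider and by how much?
99% CI is wider by 2.02

df = 95
95% CI: t* = 1.985, (20.68, 26.92), width = 2 · t* · s/√n = 6.24
99% CI: t* = 2.629, (19.67, 27.93), width = 2 · t* · s/√n = 8.26

The 99% CI is wider by 8.26 - 6.24 = 2.02.
Higher confidence requires a wider interval.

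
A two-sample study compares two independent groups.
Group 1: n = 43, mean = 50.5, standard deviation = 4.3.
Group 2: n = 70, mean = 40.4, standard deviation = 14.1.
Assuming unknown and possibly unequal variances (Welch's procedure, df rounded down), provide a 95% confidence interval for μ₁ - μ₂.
(6.51, 13.69)

Difference: x̄₁ - x̄₂ = 10.10
SE = √(s₁²/n₁ + s₂²/n₂) = √(4.3²/43 + 14.1²/70) = 1.8084
df = 88.16 → 88 (Welch–Satterthwaite, rounded down)
t* = 1.987

CI: 10.10 ± 1.987 · 1.8084 = 10.10 ± 3.59 = (6.51, 13.69)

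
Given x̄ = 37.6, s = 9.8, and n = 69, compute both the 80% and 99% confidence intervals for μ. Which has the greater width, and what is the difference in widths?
99% CI is wider by 3.20

df = 68
80% CI: t* = 1.294, (36.07, 39.13), width = 2 · t* · s/√n = 3.05
99% CI: t* = 2.650, (34.47, 40.73), width = 2 · t* · s/√n = 6.25

The 99% CI is wider by 6.25 - 3.05 = 3.20.
Higher confidence requires a wider interval.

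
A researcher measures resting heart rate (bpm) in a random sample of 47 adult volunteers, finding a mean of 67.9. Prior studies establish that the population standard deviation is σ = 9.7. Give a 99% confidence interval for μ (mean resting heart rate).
(64.26, 71.54)

z-interval (σ known):
z* = 2.576 for 99% confidence

Margin of error = z* · σ/√n = 2.576 · 9.7/√47 = 3.64

CI: (67.9 - 3.64, 67.9 + 3.64) = (64.26, 71.54)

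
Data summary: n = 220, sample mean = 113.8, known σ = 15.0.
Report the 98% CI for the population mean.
(111.45, 116.15)

z-interval (σ known):
z* = 2.326 for 98% confidence

Margin of error = z* · σ/√n = 2.326 · 15.0/√220 = 2.35

CI: (113.8 - 2.35, 113.8 + 2.35) = (111.45, 116.15)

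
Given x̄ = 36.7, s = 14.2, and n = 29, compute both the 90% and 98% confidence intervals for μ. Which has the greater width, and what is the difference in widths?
98% CI is wider by 4.04

df = 28
90% CI: t* = 1.701, (32.21, 41.19), width = 2 · t* · s/√n = 8.97
98% CI: t* = 2.467, (30.19, 43.21), width = 2 · t* · s/√n = 13.01

The 98% CI is wider by 13.01 - 8.97 = 4.04.
Higher confidence requires a wider interval.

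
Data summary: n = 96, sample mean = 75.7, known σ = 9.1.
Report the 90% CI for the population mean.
(74.17, 77.23)

z-interval (σ known):
z* = 1.645 for 90% confidence

Margin of error = z* · σ/√n = 1.645 · 9.1/√96 = 1.53

CI: (75.7 - 1.53, 75.7 + 1.53) = (74.17, 77.23)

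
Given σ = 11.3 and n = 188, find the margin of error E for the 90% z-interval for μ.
Margin of error = 1.36

Margin of error = z* · σ/√n
= 1.645 · 11.3/√188
= 1.645 · 11.3/13.7113
= 1.36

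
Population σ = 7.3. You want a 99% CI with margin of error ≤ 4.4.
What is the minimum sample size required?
n ≥ 19

For margin E ≤ 4.4:
n ≥ (z* · σ / E)²
n ≥ (2.576 · 7.3 / 4.4)²
n ≥ 18.27

Minimum n = 19 (rounding up)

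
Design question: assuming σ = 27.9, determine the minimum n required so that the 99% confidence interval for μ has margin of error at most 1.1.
n ≥ 4269

For margin E ≤ 1.1:
n ≥ (z* · σ / E)²
n ≥ (2.576 · 27.9 / 1.1)²
n ≥ 4268.89

Minimum n = 4269 (rounding up)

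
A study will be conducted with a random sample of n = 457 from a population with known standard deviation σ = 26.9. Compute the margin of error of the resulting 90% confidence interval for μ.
Margin of error = 2.07

Margin of error = z* · σ/√n
= 1.645 · 26.9/√457
= 1.645 · 26.9/21.3776
= 2.07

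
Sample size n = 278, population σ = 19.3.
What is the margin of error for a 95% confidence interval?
Margin of error = 2.27

Margin of error = z* · σ/√n
= 1.960 · 19.3/√278
= 1.960 · 19.3/16.6733
= 2.27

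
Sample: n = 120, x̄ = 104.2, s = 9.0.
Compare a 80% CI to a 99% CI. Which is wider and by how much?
99% CI is wider by 2.18

df = 119
80% CI: t* = 1.289, (103.14, 105.26), width = 2 · t* · s/√n = 2.12
99% CI: t* = 2.618, (102.05, 106.35), width = 2 · t* · s/√n = 4.30

The 99% CI is wider by 4.30 - 2.12 = 2.18.
Higher confidence requires a wider interval.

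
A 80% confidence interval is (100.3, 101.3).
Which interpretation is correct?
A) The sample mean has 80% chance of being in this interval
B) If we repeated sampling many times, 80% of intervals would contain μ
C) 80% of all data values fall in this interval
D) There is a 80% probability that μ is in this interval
B

A) Wrong — x̄ is observed and sits in the interval by construction.
B) Correct — this is the frequentist long-run coverage interpretation.
C) Wrong — a CI is about the parameter μ, not individual data values.
D) Wrong — μ is fixed; the randomness lives in the interval, not in μ.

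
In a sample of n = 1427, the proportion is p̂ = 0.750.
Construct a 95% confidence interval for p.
(0.728, 0.772)

Proportion CI:
SE = √(p̂(1-p̂)/n) = √(0.750 · 0.250 / 1427) = 0.01146

z* = 1.960
Margin = z* · SE = 1.960 · 0.01146 = 0.0225

CI: 0.750 ± 0.0225 = (0.728, 0.772)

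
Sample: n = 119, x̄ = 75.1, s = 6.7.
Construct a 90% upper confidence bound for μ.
μ ≤ 75.89

Upper bound (one-sided):
t* = 1.289 (one-sided for 90%)
Upper bound = x̄ + t* · s/√n = 75.1 + 1.289 · 6.7/√119 = 75.89

We are 90% confident that μ ≤ 75.89.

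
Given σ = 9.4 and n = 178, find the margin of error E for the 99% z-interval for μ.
Margin of error = 1.81

Margin of error = z* · σ/√n
= 2.576 · 9.4/√178
= 2.576 · 9.4/13.3417
= 1.81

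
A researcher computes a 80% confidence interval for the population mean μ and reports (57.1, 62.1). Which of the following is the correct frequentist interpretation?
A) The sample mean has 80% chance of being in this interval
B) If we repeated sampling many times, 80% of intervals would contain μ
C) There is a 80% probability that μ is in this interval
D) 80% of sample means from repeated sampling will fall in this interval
B

A) Wrong — x̄ is observed and sits in the interval by construction.
B) Correct — this is the frequentist long-run coverage interpretation.
C) Wrong — μ is fixed; the randomness lives in the interval, not in μ.
D) Wrong — coverage applies to intervals containing μ, not to future x̄ values.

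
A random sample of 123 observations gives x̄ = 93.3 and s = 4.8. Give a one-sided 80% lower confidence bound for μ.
μ ≥ 92.93

Lower bound (one-sided):
t* = 0.845 (one-sided for 80%)
Lower bound = x̄ - t* · s/√n = 93.3 - 0.845 · 4.8/√123 = 92.93

We are 80% confident that μ ≥ 92.93.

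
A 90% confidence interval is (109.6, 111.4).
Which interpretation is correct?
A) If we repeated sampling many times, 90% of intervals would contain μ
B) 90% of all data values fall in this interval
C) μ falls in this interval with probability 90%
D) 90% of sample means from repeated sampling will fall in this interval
A

A) Correct — this is the frequentist long-run coverage interpretation.
B) Wrong — a CI is about the parameter μ, not individual data values.
C) Wrong — μ is fixed; the randomness lives in the interval, not in μ.
D) Wrong — coverage applies to intervals containing μ, not to future x̄ values.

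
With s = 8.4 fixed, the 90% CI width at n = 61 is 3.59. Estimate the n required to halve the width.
n ≈ 244

CI width ∝ 1/√n
To reduce width by factor 2, need √n to grow by 2 → need 2² = 4 times as many samples.

Current: n = 61, width = 3.59
New: n = 244, width ≈ 1.78

Width reduced by factor of 3.59/1.78 = 2.02.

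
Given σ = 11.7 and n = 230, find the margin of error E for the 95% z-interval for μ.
Margin of error = 1.51

Margin of error = z* · σ/√n
= 1.960 · 11.7/√230
= 1.960 · 11.7/15.1658
= 1.51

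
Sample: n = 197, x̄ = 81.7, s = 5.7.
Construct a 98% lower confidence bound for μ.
μ ≥ 80.86

Lower bound (one-sided):
t* = 2.068 (one-sided for 98%)
Lower bound = x̄ - t* · s/√n = 81.7 - 2.068 · 5.7/√197 = 80.86

We are 98% confident that μ ≥ 80.86.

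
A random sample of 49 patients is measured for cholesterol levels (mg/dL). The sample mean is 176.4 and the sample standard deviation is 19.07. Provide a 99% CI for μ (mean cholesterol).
(169.09, 183.71)

t-interval (σ unknown):
df = n - 1 = 48
t* = 2.682 for 99% confidence

Margin of error = t* · s/√n = 2.682 · 19.07/√49 = 7.31

CI: (169.09, 183.71)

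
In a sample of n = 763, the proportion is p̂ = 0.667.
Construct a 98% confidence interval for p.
(0.627, 0.707)

Proportion CI:
SE = √(p̂(1-p̂)/n) = √(0.667 · 0.333 / 763) = 0.01706

z* = 2.326
Margin = z* · SE = 2.326 · 0.01706 = 0.0397

CI: 0.667 ± 0.0397 = (0.627, 0.707)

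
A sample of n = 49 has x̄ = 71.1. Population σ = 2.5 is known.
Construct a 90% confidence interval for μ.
(70.51, 71.69)

z-interval (σ known):
z* = 1.645 for 90% confidence

Margin of error = z* · σ/√n = 1.645 · 2.5/√49 = 0.59

CI: (71.1 - 0.59, 71.1 + 0.59) = (70.51, 71.69)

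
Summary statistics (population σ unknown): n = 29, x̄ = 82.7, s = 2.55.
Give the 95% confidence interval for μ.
(81.73, 83.67)

t-interval (σ unknown):
df = n - 1 = 28
t* = 2.048 for 95% confidence

Margin of error = t* · s/√n = 2.048 · 2.55/√29 = 0.97

CI: (81.73, 83.67)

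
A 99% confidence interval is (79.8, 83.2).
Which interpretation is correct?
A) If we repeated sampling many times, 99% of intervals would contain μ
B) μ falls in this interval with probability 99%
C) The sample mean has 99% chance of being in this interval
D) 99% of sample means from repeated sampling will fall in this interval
A

A) Correct — this is the frequentist long-run coverage interpretation.
B) Wrong — μ is fixed; the randomness lives in the interval, not in μ.
C) Wrong — x̄ is observed and sits in the interval by construction.
D) Wrong — coverage applies to intervals containing μ, not to future x̄ values.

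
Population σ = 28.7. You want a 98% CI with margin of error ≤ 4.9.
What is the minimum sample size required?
n ≥ 186

For margin E ≤ 4.9:
n ≥ (z* · σ / E)²
n ≥ (2.326 · 28.7 / 4.9)²
n ≥ 185.61

Minimum n = 186 (rounding up)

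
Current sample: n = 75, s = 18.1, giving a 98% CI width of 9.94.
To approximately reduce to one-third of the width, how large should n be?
n ≈ 675

CI width ∝ 1/√n
To reduce width by factor 3, need √n to grow by 3 → need 3² = 9 times as many samples.

Current: n = 75, width = 9.94
New: n = 675, width ≈ 3.25

Width reduced by factor of 9.94/3.25 = 3.06.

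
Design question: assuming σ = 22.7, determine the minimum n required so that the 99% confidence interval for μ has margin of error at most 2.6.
n ≥ 506

For margin E ≤ 2.6:
n ≥ (z* · σ / E)²
n ≥ (2.576 · 22.7 / 2.6)²
n ≥ 505.82

Minimum n = 506 (rounding up)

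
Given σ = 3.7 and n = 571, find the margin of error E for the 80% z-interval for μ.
Margin of error = 0.20

Margin of error = z* · σ/√n
= 1.282 · 3.7/√571
= 1.282 · 3.7/23.8956
= 0.20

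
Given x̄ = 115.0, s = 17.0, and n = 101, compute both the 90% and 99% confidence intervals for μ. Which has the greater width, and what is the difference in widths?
99% CI is wider by 3.26

df = 100
90% CI: t* = 1.660, (112.19, 117.81), width = 2 · t* · s/√n = 5.62
99% CI: t* = 2.626, (110.56, 119.44), width = 2 · t* · s/√n = 8.88

The 99% CI is wider by 8.88 - 5.62 = 3.26.
Higher confidence requires a wider interval.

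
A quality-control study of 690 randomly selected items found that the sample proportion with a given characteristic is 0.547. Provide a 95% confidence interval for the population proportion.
(0.510, 0.584)

Proportion CI:
SE = √(p̂(1-p̂)/n) = √(0.547 · 0.453 / 690) = 0.01895

z* = 1.960
Margin = z* · SE = 1.960 · 0.01895 = 0.0371

CI: 0.547 ± 0.0371 = (0.510, 0.584)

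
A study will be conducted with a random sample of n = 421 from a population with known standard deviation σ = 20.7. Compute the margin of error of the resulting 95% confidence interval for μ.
Margin of error = 1.98

Margin of error = z* · σ/√n
= 1.960 · 20.7/√421
= 1.960 · 20.7/20.5183
= 1.98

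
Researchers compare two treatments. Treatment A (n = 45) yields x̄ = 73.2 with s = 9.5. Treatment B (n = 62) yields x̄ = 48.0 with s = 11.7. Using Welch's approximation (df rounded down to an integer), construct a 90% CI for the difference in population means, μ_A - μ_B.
(21.79, 28.61)

Difference: x̄₁ - x̄₂ = 25.20
SE = √(s₁²/n₁ + s₂²/n₂) = √(9.5²/45 + 11.7²/62) = 2.0527
df = 103.62 → 103 (Welch–Satterthwaite, rounded down)
t* = 1.660

CI: 25.20 ± 1.660 · 2.0527 = 25.20 ± 3.41 = (21.79, 28.61)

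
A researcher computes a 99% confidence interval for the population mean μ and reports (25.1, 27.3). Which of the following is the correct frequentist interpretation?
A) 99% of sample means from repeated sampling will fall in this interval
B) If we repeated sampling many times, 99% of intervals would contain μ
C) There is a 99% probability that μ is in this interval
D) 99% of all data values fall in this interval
B

A) Wrong — coverage applies to intervals containing μ, not to future x̄ values.
B) Correct — this is the frequentist long-run coverage interpretation.
C) Wrong — μ is fixed; the randomness lives in the interval, not in μ.
D) Wrong — a CI is about the parameter μ, not individual data values.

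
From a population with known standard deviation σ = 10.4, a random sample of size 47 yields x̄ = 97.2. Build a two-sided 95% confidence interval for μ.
(94.23, 100.17)

z-interval (σ known):
z* = 1.960 for 95% confidence

Margin of error = z* · σ/√n = 1.960 · 10.4/√47 = 2.97

CI: (97.2 - 2.97, 97.2 + 2.97) = (94.23, 100.17)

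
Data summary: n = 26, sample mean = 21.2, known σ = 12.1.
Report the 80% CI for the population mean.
(18.16, 24.24)

z-interval (σ known):
z* = 1.282 for 80% confidence

Margin of error = z* · σ/√n = 1.282 · 12.1/√26 = 3.04

CI: (21.2 - 3.04, 21.2 + 3.04) = (18.16, 24.24)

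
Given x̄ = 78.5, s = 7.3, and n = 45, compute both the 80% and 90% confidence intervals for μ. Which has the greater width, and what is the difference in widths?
90% CI is wider by 0.83

df = 44
80% CI: t* = 1.301, (77.08, 79.92), width = 2 · t* · s/√n = 2.83
90% CI: t* = 1.680, (76.67, 80.33), width = 2 · t* · s/√n = 3.66

The 90% CI is wider by 3.66 - 2.83 = 0.83.
Higher confidence requires a wider interval.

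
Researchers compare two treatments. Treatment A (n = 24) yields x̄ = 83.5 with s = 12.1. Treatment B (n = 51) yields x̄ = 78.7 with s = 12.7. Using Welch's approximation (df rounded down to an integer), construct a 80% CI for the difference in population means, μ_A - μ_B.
(0.84, 8.76)

Difference: x̄₁ - x̄₂ = 4.80
SE = √(s₁²/n₁ + s₂²/n₂) = √(12.1²/24 + 12.7²/51) = 3.0435
df = 47.19 → 47 (Welch–Satterthwaite, rounded down)
t* = 1.300

CI: 4.80 ± 1.300 · 3.0435 = 4.80 ± 3.96 = (0.84, 8.76)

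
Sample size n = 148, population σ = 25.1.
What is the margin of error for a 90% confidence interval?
Margin of error = 3.39

Margin of error = z* · σ/√n
= 1.645 · 25.1/√148
= 1.645 · 25.1/12.1655
= 3.39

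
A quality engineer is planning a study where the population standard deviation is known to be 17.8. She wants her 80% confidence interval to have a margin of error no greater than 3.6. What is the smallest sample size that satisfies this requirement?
n ≥ 41

For margin E ≤ 3.6:
n ≥ (z* · σ / E)²
n ≥ (1.282 · 17.8 / 3.6)²
n ≥ 40.18

Minimum n = 41 (rounding up)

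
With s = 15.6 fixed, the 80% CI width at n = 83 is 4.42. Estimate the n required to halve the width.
n ≈ 332

CI width ∝ 1/√n
To reduce width by factor 2, need √n to grow by 2 → need 2² = 4 times as many samples.

Current: n = 83, width = 4.42
New: n = 332, width ≈ 2.20

Width reduced by factor of 4.42/2.20 = 2.01.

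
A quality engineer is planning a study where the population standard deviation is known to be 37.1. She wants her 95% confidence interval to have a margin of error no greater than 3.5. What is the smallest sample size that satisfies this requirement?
n ≥ 432

For margin E ≤ 3.5:
n ≥ (z* · σ / E)²
n ≥ (1.960 · 37.1 / 3.5)²
n ≥ 431.64

Minimum n = 432 (rounding up)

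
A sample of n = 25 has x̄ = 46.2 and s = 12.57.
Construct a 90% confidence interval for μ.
(41.90, 50.50)

t-interval (σ unknown):
df = n - 1 = 24
t* = 1.711 for 90% confidence

Margin of error = t* · s/√n = 1.711 · 12.57/√25 = 4.30

CI: (41.90, 50.50)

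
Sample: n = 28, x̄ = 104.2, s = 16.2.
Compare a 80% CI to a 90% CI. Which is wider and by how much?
90% CI is wider by 2.38

df = 27
80% CI: t* = 1.314, (100.18, 108.22), width = 2 · t* · s/√n = 8.05
90% CI: t* = 1.703, (98.99, 109.41), width = 2 · t* · s/√n = 10.43

The 90% CI is wider by 10.43 - 8.05 = 2.38.
Higher confidence requires a wider interval.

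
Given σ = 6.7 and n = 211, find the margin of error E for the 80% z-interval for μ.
Margin of error = 0.59

Margin of error = z* · σ/√n
= 1.282 · 6.7/√211
= 1.282 · 6.7/14.5258
= 0.59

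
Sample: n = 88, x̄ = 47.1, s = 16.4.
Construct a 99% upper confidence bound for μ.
μ ≤ 51.24

Upper bound (one-sided):
t* = 2.370 (one-sided for 99%)
Upper bound = x̄ + t* · s/√n = 47.1 + 2.370 · 16.4/√88 = 51.24

We are 99% confident that μ ≤ 51.24.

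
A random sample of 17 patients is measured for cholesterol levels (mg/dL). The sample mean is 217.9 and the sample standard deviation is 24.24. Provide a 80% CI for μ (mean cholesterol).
(210.04, 225.76)

t-interval (σ unknown):
df = n - 1 = 16
t* = 1.337 for 80% confidence

Margin of error = t* · s/√n = 1.337 · 24.24/√17 = 7.86

CI: (210.04, 225.76)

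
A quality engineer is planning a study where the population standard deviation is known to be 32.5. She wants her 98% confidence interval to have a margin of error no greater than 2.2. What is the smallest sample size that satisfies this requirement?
n ≥ 1181

For margin E ≤ 2.2:
n ≥ (z* · σ / E)²
n ≥ (2.326 · 32.5 / 2.2)²
n ≥ 1180.70

Minimum n = 1181 (rounding up)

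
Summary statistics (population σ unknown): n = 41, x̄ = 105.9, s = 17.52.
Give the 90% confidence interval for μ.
(101.29, 110.51)

t-interval (σ unknown):
df = n - 1 = 40
t* = 1.684 for 90% confidence

Margin of error = t* · s/√n = 1.684 · 17.52/√41 = 4.61

CI: (101.29, 110.51)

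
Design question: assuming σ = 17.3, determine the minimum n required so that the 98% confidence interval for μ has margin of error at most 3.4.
n ≥ 141

For margin E ≤ 3.4:
n ≥ (z* · σ / E)²
n ≥ (2.326 · 17.3 / 3.4)²
n ≥ 140.07

Minimum n = 141 (rounding up)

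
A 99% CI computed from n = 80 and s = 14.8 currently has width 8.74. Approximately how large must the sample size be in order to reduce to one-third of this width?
n ≈ 720

CI width ∝ 1/√n
To reduce width by factor 3, need √n to grow by 3 → need 3² = 9 times as many samples.

Current: n = 80, width = 8.74
New: n = 720, width ≈ 2.85

Width reduced by factor of 8.74/2.85 = 3.07.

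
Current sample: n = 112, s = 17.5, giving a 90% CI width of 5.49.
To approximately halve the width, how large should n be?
n ≈ 448

CI width ∝ 1/√n
To reduce width by factor 2, need √n to grow by 2 → need 2² = 4 times as many samples.

Current: n = 112, width = 5.49
New: n = 448, width ≈ 2.73

Width reduced by factor of 5.49/2.73 = 2.01.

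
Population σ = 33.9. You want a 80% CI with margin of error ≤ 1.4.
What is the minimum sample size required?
n ≥ 964

For margin E ≤ 1.4:
n ≥ (z* · σ / E)²
n ≥ (1.282 · 33.9 / 1.4)²
n ≥ 963.65

Minimum n = 964 (rounding up)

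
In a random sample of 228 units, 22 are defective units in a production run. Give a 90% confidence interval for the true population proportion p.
(0.064, 0.129)

Proportion CI:
p̂ = 22/228 = 0.09649
SE = √(p̂(1-p̂)/n) = √(0.09649 · 0.90351 / 228) = 0.01955

z* = 1.645
Margin = z* · SE = 1.645 · 0.01955 = 0.0322

CI: 0.09649 ± 0.0322 = (0.064, 0.129)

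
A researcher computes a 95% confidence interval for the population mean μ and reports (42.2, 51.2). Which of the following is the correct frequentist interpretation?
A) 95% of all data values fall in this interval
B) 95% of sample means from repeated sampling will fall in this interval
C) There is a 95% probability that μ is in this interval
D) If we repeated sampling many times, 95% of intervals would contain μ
D

A) Wrong — a CI is about the parameter μ, not individual data values.
B) Wrong — coverage applies to intervals containing μ, not to future x̄ values.
C) Wrong — μ is fixed; the randomness lives in the interval, not in μ.
D) Correct — this is the frequentist long-run coverage interpretation.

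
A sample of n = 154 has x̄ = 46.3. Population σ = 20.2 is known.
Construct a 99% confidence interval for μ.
(42.11, 50.49)

z-interval (σ known):
z* = 2.576 for 99% confidence

Margin of error = z* · σ/√n = 2.576 · 20.2/√154 = 4.19

CI: (46.3 - 4.19, 46.3 + 4.19) = (42.11, 50.49)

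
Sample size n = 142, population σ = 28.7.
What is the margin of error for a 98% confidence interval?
Margin of error = 5.60

Margin of error = z* · σ/√n
= 2.326 · 28.7/√142
= 2.326 · 28.7/11.9164
= 5.60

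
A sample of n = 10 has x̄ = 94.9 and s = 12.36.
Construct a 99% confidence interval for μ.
(82.20, 107.60)

t-interval (σ unknown):
df = n - 1 = 9
t* = 3.250 for 99% confidence

Margin of error = t* · s/√n = 3.250 · 12.36/√10 = 12.70

CI: (82.20, 107.60)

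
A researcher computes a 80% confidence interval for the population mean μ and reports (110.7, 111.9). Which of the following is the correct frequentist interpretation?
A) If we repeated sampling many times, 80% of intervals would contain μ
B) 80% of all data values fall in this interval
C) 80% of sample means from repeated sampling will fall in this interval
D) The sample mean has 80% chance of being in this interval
A

A) Correct — this is the frequentist long-run coverage interpretation.
B) Wrong — a CI is about the parameter μ, not individual data values.
C) Wrong — coverage applies to intervals containing μ, not to future x̄ values.
D) Wrong — x̄ is observed and sits in the interval by construction.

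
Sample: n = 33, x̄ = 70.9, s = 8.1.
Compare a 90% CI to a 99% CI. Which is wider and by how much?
99% CI is wider by 2.94

df = 32
90% CI: t* = 1.694, (68.51, 73.29), width = 2 · t* · s/√n = 4.78
99% CI: t* = 2.738, (67.04, 74.76), width = 2 · t* · s/√n = 7.72

The 99% CI is wider by 7.72 - 4.78 = 2.94.
Higher confidence requires a wider interval.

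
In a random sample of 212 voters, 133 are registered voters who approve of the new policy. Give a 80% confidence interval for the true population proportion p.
(0.585, 0.670)

Proportion CI:
p̂ = 133/212 = 0.62736
SE = √(p̂(1-p̂)/n) = √(0.62736 · 0.37264 / 212) = 0.03321

z* = 1.282
Margin = z* · SE = 1.282 · 0.03321 = 0.0426

CI: 0.62736 ± 0.0426 = (0.585, 0.670)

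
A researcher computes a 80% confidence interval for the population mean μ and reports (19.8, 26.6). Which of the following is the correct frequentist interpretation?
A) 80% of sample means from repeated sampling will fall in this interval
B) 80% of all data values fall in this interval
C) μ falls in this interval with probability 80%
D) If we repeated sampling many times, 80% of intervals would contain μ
D

A) Wrong — coverage applies to intervals containing μ, not to future x̄ values.
B) Wrong — a CI is about the parameter μ, not individual data values.
C) Wrong — μ is fixed; the randomness lives in the interval, not in μ.
D) Correct — this is the frequentist long-run coverage interpretation.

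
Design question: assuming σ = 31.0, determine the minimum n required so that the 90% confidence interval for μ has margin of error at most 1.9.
n ≥ 721

For margin E ≤ 1.9:
n ≥ (z* · σ / E)²
n ≥ (1.645 · 31.0 / 1.9)²
n ≥ 720.36

Minimum n = 721 (rounding up)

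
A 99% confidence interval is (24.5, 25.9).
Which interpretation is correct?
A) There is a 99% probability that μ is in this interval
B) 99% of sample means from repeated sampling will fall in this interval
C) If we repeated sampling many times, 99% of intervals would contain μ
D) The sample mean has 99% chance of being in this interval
C

A) Wrong — μ is fixed; the randomness lives in the interval, not in μ.
B) Wrong — coverage applies to intervals containing μ, not to future x̄ values.
C) Correct — this is the frequentist long-run coverage interpretation.
D) Wrong — x̄ is observed and sits in the interval by construction.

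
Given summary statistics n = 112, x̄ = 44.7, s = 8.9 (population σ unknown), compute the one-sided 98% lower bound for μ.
μ ≥ 42.95

Lower bound (one-sided):
t* = 2.078 (one-sided for 98%)
Lower bound = x̄ - t* · s/√n = 44.7 - 2.078 · 8.9/√112 = 42.95

We are 98% confident that μ ≥ 42.95.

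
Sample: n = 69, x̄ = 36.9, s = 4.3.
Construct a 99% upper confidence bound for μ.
μ ≤ 38.13

Upper bound (one-sided):
t* = 2.382 (one-sided for 99%)
Upper bound = x̄ + t* · s/√n = 36.9 + 2.382 · 4.3/√69 = 38.13

We are 99% confident that μ ≤ 38.13.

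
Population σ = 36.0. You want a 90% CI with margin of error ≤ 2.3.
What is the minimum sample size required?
n ≥ 663

For margin E ≤ 2.3:
n ≥ (z* · σ / E)²
n ≥ (1.645 · 36.0 / 2.3)²
n ≥ 662.95

Minimum n = 663 (rounding up)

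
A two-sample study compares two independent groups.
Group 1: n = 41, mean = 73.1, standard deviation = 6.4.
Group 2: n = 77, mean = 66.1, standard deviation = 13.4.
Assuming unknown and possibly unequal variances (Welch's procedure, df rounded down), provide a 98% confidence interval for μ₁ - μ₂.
(2.69, 11.31)

Difference: x̄₁ - x̄₂ = 7.00
SE = √(s₁²/n₁ + s₂²/n₂) = √(6.4²/41 + 13.4²/77) = 1.8251
df = 114.97 → 114 (Welch–Satterthwaite, rounded down)
t* = 2.360

CI: 7.00 ± 2.360 · 1.8251 = 7.00 ± 4.31 = (2.69, 11.31)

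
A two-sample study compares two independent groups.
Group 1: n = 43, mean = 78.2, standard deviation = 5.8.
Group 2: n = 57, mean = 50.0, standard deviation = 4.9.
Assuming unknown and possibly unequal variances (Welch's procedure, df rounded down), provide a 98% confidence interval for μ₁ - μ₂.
(25.60, 30.80)

Difference: x̄₁ - x̄₂ = 28.20
SE = √(s₁²/n₁ + s₂²/n₂) = √(5.8²/43 + 4.9²/57) = 1.0971
df = 81.65 → 81 (Welch–Satterthwaite, rounded down)
t* = 2.373

CI: 28.20 ± 2.373 · 1.0971 = 28.20 ± 2.60 = (25.60, 30.80)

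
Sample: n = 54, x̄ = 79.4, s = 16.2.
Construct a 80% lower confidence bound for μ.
μ ≥ 77.53

Lower bound (one-sided):
t* = 0.848 (one-sided for 80%)
Lower bound = x̄ - t* · s/√n = 79.4 - 0.848 · 16.2/√54 = 77.53

We are 80% confident that μ ≥ 77.53.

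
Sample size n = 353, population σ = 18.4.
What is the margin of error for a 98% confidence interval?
Margin of error = 2.28

Margin of error = z* · σ/√n
= 2.326 · 18.4/√353
= 2.326 · 18.4/18.7883
= 2.28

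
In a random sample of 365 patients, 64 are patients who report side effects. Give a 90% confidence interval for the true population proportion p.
(0.143, 0.208)

Proportion CI:
p̂ = 64/365 = 0.17534
SE = √(p̂(1-p̂)/n) = √(0.17534 · 0.82466 / 365) = 0.01990

z* = 1.645
Margin = z* · SE = 1.645 · 0.01990 = 0.0327

CI: 0.17534 ± 0.0327 = (0.143, 0.208)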